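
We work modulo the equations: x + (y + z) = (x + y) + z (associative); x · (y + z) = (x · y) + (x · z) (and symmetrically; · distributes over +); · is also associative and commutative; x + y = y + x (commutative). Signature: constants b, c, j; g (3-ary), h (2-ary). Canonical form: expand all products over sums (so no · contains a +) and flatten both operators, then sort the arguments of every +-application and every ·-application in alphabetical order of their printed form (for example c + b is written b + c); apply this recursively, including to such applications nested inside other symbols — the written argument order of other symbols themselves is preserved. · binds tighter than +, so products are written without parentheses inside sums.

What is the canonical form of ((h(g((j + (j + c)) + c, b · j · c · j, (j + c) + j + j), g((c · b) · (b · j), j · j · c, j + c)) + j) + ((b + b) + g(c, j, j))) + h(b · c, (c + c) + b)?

Answer: b + b + g(c, j, j) + h(b · c, b + c + c) + h(g(c + c + j + j, b · c · j · j, c + j + j + j), g(b · b · c · j, c · j · j, c + j)) + j

Derivation:
Un-nest:  h(g(c + c + j + j, b · c · j · j, c + j + j + j), g(b · b · c · j, c · j · j, c + j)) + j + b + b + g(c, j, j) + h(b · c, b + c + c)
Sort arguments:  b + b + g(c, j, j) + h(b · c, b + c + c) + h(g(c + c + j + j, b · c · j · j, c + j + j + j), g(b · b · c · j, c · j · j, c + j)) + j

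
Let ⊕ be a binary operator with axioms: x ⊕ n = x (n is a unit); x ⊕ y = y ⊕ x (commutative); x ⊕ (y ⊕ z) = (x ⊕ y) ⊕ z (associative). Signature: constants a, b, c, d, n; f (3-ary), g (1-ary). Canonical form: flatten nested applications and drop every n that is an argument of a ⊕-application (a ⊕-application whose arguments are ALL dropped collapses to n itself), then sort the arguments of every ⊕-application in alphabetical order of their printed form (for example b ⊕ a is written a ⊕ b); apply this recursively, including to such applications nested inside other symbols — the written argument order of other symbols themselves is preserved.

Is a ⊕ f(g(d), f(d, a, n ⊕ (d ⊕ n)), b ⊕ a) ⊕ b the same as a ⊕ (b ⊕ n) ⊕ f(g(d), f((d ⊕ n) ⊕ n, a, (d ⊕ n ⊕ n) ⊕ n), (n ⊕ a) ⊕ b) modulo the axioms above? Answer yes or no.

Left:  a ⊕ f(g(d), f(d, a, n ⊕ (d ⊕ n)), b ⊕ a) ⊕ b
  Inside:  f(g(d), f(d, a, n ⊕ (d ⊕ n)), b ⊕ a)  →  f(g(d), f(d, a, d), a ⊕ b)
  Sort arguments:  a ⊕ b ⊕ f(g(d), f(d, a, d), a ⊕ b)
Right:  a ⊕ (b ⊕ n) ⊕ f(g(d), f((d ⊕ n) ⊕ n, a, (d ⊕ n ⊕ n) ⊕ n), (n ⊕ a) ⊕ b)
  Flatten:  a ⊕ b ⊕ n ⊕ f(g(d), f((d ⊕ n) ⊕ n, a, (d ⊕ n ⊕ n) ⊕ n), (n ⊕ a) ⊕ b)
  Canonicalize subterm:  f(g(d), f((d ⊕ n) ⊕ n, a, (d ⊕ n ⊕ n) ⊕ n), (n ⊕ a) ⊕ b)  →  f(g(d), f(d, a, d), a ⊕ b)
  Unit:  drop n
  Sort arguments:  a ⊕ b ⊕ f(g(d), f(d, a, d), a ⊕ b)

Answer: yes — both canonical forms are a ⊕ b ⊕ f(g(d), f(d, a, d), a ⊕ b)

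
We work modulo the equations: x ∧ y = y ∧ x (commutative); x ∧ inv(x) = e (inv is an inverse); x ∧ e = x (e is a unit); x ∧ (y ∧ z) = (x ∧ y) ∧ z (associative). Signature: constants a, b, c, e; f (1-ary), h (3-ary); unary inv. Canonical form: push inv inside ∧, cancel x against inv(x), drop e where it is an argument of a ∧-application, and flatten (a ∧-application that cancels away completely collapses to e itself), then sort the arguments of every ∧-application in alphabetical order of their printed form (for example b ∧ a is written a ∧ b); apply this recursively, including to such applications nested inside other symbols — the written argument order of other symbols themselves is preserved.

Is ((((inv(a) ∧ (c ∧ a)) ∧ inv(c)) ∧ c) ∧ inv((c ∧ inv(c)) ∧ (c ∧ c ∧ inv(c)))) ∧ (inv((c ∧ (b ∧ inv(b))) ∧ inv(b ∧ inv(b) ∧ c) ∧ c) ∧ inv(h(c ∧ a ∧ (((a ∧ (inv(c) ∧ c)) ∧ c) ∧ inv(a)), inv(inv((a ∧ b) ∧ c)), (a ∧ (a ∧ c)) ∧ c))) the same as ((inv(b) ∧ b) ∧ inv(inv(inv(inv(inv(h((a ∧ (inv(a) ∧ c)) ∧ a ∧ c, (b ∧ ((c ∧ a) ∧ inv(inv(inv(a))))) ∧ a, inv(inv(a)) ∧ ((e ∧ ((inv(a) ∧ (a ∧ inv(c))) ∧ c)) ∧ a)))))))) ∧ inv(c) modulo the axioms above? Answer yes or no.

Answer: no — inv(c) ∧ inv(h(a ∧ c ∧ c, a ∧ b ∧ c, a ∧ a ∧ c ∧ c)) vs inv(c) ∧ inv(h(a ∧ c ∧ c, a ∧ b ∧ c, a ∧ a))

Derivation:
Left:  ((((inv(a) ∧ (c ∧ a)) ∧ inv(c)) ∧ c) ∧ inv((c ∧ inv(c)) ∧ (c ∧ c ∧ inv(c)))) ∧ (inv((c ∧ (b ∧ inv(b))) ∧ inv(b ∧ inv(b) ∧ c) ∧ c) ∧ inv(h(c ∧ a ∧ (((a ∧ (inv(c) ∧ c)) ∧ c) ∧ inv(a)), inv(inv((a ∧ b) ∧ c)), (a ∧ (a ∧ c)) ∧ c)))
  Push inv inside:  distribute inv over ∧ and collapse double inv
  Inverses cancel:  a cancels; b cancels
  Collect terms:  inv(c) ∧ inv(h(a ∧ c ∧ c, a ∧ b ∧ c, a ∧ a ∧ c ∧ c))
Right:  ((inv(b) ∧ b) ∧ inv(inv(inv(inv(inv(h((a ∧ (inv(a) ∧ c)) ∧ a ∧ c, (b ∧ ((c ∧ a) ∧ inv(inv(inv(a))))) ∧ a, inv(inv(a)) ∧ ((e ∧ ((inv(a) ∧ (a ∧ inv(c))) ∧ c)) ∧ a)))))))) ∧ inv(c)
  Push inv inside:  distribute inv over ∧ and collapse double inv
  Cancel inverse pairs:  b cancels
  Collect terms:  inv(h(a ∧ c ∧ c, a ∧ b ∧ c, a ∧ a)) ∧ inv(c)
  Order the arguments:  inv(c) ∧ inv(h(a ∧ c ∧ c, a ∧ b ∧ c, a ∧ a))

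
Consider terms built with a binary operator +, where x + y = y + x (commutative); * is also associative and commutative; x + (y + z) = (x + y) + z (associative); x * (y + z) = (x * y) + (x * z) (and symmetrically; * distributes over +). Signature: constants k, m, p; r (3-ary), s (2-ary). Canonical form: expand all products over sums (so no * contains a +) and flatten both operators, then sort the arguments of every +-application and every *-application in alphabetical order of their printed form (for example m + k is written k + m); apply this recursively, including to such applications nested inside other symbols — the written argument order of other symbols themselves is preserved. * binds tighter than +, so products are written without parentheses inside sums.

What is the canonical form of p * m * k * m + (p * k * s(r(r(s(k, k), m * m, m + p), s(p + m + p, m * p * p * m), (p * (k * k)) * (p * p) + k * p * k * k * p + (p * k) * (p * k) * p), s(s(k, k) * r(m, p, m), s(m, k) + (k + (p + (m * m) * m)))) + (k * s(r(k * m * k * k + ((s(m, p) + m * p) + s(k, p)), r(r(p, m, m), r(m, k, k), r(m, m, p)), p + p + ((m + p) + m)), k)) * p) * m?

Distribute:  k * m * m * p + k * m * p * s(r(r(s(k, k), m * m, m + p), s(m + p + p, m * m * p * p), k * k * k * p * p + k * k * p * p * p + k * k * p * p * p), s(r(m, p, m) * s(k, k), k + m * m * m + p + s(m, k))) + k * m * p * s(r(k * k * k * m + m * p + s(k, p) + s(m, p), r(r(p, m, m), r(m, k, k), r(m, m, p)), m + m + p + p + p), k)
Sort:  k * m * m * p + k * m * p * s(r(k * k * k * m + m * p + s(k, p) + s(m, p), r(r(p, m, m), r(m, k, k), r(m, m, p)), m + m + p + p + p), k) + k * m * p * s(r(r(s(k, k), m * m, m + p), s(m + p + p, m * m * p * p), k * k * k * p * p + k * k * p * p * p + k * k * p * p * p), s(r(m, p, m) * s(k, k), k + m * m * m + p + s(m, k)))

Answer: k * m * m * p + k * m * p * s(r(k * k * k * m + m * p + s(k, p) + s(m, p), r(r(p, m, m), r(m, k, k), r(m, m, p)), m + m + p + p + p), k) + k * m * p * s(r(r(s(k, k), m * m, m + p), s(m + p + p, m * m * p * p), k * k * k * p * p + k * k * p * p * p + k * k * p * p * p), s(r(m, p, m) * s(k, k), k + m * m * m + p + s(m, k)))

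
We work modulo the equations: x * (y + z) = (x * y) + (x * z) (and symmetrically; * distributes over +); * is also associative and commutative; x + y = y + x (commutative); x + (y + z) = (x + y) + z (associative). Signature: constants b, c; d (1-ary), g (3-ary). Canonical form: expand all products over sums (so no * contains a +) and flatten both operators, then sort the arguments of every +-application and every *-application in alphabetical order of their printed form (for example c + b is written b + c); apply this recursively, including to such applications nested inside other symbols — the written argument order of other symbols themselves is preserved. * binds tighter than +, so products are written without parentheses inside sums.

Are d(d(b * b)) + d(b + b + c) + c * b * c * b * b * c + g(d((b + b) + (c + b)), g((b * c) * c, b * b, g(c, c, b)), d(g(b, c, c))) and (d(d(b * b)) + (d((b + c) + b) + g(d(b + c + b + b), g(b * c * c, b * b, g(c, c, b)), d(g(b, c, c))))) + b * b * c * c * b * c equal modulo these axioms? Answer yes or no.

Answer: yes — both canonical forms are b * b * b * c * c * c + d(b + b + c) + d(d(b * b)) + g(d(b + b + b + c), g(b * c * c, b * b, g(c, c, b)), d(g(b, c, c)))

Derivation:
Left:  d(d(b * b)) + d(b + b + c) + c * b * c * b * b * c + g(d((b + b) + (c + b)), g((b * c) * c, b * b, g(c, c, b)), d(g(b, c, c)))
  Merge nested applications:  d(d(b * b)) + d(b + b + c) + b * b * b * c * c * c + g(d(b + b + b + c), g(b * c * c, b * b, g(c, c, b)), d(g(b, c, c)))
  Sort arguments:  b * b * b * c * c * c + d(b + b + c) + d(d(b * b)) + g(d(b + b + b + c), g(b * c * c, b * b, g(c, c, b)), d(g(b, c, c)))
Right:  (d(d(b * b)) + (d((b + c) + b) + g(d(b + c + b + b), g(b * c * c, b * b, g(c, c, b)), d(g(b, c, c))))) + b * b * c * c * b * c
  Merge nested applications:  d(d(b * b)) + d(b + b + c) + g(d(b + b + b + c), g(b * c * c, b * b, g(c, c, b)), d(g(b, c, c))) + b * b * b * c * c * c
  Order the arguments:  b * b * b * c * c * c + d(b + b + c) + d(d(b * b)) + g(d(b + b + b + c), g(b * c * c, b * b, g(c, c, b)), d(g(b, c, c)))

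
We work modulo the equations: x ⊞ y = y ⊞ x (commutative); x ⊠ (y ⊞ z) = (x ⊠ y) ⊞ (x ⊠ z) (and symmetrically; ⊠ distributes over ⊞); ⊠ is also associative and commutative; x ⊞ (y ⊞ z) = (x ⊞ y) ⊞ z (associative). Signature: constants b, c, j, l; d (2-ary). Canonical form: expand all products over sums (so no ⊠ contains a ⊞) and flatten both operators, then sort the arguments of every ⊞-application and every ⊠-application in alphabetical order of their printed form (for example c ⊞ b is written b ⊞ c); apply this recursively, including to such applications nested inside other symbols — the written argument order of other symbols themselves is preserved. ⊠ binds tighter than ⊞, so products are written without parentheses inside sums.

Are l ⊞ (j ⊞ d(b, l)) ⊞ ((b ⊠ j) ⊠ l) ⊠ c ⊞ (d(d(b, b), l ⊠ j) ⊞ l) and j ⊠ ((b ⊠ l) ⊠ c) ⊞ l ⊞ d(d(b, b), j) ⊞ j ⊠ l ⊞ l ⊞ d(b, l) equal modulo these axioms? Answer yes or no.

Answer: no — b ⊠ c ⊠ j ⊠ l ⊞ d(b, l) ⊞ d(d(b, b), j ⊠ l) ⊞ j ⊞ l ⊞ l vs b ⊠ c ⊠ j ⊠ l ⊞ d(b, l) ⊞ d(d(b, b), j) ⊞ j ⊠ l ⊞ l ⊞ l

Derivation:
Left:  l ⊞ (j ⊞ d(b, l)) ⊞ ((b ⊠ j) ⊠ l) ⊠ c ⊞ (d(d(b, b), l ⊠ j) ⊞ l)
  Flatten:  l ⊞ j ⊞ d(b, l) ⊞ b ⊠ c ⊠ j ⊠ l ⊞ d(d(b, b), j ⊠ l) ⊞ l
  Order the arguments:  b ⊠ c ⊠ j ⊠ l ⊞ d(b, l) ⊞ d(d(b, b), j ⊠ l) ⊞ j ⊞ l ⊞ l
Right:  j ⊠ ((b ⊠ l) ⊠ c) ⊞ l ⊞ d(d(b, b), j) ⊞ j ⊠ l ⊞ l ⊞ d(b, l)
  Un-nest:  b ⊠ c ⊠ j ⊠ l ⊞ l ⊞ d(d(b, b), j) ⊞ j ⊠ l ⊞ l ⊞ d(b, l)
  Sort arguments:  b ⊠ c ⊠ j ⊠ l ⊞ d(b, l) ⊞ d(d(b, b), j) ⊞ j ⊠ l ⊞ l ⊞ l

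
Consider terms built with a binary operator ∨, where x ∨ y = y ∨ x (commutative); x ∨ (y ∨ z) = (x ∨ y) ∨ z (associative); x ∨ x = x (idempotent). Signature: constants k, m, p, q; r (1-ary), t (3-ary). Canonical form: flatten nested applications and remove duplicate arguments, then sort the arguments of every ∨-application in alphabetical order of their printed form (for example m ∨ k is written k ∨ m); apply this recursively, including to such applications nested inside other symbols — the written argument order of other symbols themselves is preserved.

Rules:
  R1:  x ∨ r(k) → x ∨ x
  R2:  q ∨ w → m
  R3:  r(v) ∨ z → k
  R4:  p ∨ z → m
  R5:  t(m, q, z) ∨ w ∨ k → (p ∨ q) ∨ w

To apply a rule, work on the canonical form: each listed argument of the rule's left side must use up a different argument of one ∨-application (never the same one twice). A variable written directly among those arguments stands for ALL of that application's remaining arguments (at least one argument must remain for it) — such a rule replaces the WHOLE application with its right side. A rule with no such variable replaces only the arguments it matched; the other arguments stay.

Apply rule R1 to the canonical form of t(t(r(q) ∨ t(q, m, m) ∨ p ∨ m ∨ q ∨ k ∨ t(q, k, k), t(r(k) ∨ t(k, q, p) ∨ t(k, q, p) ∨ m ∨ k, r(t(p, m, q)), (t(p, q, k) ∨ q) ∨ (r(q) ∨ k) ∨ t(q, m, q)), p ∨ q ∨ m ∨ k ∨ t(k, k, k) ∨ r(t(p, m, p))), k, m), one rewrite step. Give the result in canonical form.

Canonical form:  t(t(k ∨ m ∨ p ∨ q ∨ r(q) ∨ t(q, k, k) ∨ t(q, m, m), t(k ∨ m ∨ r(k) ∨ t(k, q, p), r(t(p, m, q)), k ∨ q ∨ r(q) ∨ t(p, q, k) ∨ t(q, m, q)), k ∨ m ∨ p ∨ q ∨ r(t(p, m, p)) ∨ t(k, k, k)), k, m)
R1 matches:  uses r(k);  x := k ∨ m ∨ t(k, q, p)
The variable takes the whole remainder — replace the entire application.
Result:  t(t(k ∨ m ∨ p ∨ q ∨ r(q) ∨ t(q, k, k) ∨ t(q, m, m), t(k ∨ m ∨ t(k, q, p), r(t(p, m, q)), k ∨ q ∨ r(q) ∨ t(p, q, k) ∨ t(q, m, q)), k ∨ m ∨ p ∨ q ∨ r(t(p, m, p)) ∨ t(k, k, k)), k, m)

Answer: t(t(k ∨ m ∨ p ∨ q ∨ r(q) ∨ t(q, k, k) ∨ t(q, m, m), t(k ∨ m ∨ t(k, q, p), r(t(p, m, q)), k ∨ q ∨ r(q) ∨ t(p, q, k) ∨ t(q, m, q)), k ∨ m ∨ p ∨ q ∨ r(t(p, m, p)) ∨ t(k, k, k)), k, m)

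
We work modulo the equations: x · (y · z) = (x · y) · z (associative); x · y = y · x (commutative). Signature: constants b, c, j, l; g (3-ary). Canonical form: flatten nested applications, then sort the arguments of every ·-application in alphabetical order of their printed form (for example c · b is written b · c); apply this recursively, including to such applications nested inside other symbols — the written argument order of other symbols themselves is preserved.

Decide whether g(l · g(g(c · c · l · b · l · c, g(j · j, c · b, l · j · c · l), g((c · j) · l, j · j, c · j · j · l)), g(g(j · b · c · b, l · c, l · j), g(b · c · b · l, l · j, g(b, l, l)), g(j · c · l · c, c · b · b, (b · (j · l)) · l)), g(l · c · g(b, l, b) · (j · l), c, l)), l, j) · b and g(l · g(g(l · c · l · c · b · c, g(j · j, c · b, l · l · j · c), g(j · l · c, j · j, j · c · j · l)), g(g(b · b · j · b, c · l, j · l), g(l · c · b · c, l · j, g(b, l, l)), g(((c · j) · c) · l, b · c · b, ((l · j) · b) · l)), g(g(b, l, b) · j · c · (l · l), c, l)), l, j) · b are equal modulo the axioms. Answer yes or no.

Answer: no — b · g(g(g(b · c · c · c · l · l, g(j · j, b · c, c · j · l · l), g(c · j · l, j · j, c · j · j · l)), g(g(b · b · c · j, c · l, j · l), g(b · b · c · l, j · l, g(b, l, l)), g(c · c · j · l, b · b · c, b · j · l · l)), g(c · g(b, l, b) · j · l · l, c, l)) · l, l, j) vs b · g(g(g(b · c · c · c · l · l, g(j · j, b · c, c · j · l · l), g(c · j · l, j · j, c · j · j · l)), g(g(b · b · b · j, c · l, j · l), g(b · c · c · l, j · l, g(b, l, l)), g(c · c · j · l, b · b · c, b · j · l · l)), g(c · g(b, l, b) · j · l · l, c, l)) · l, l, j)

Derivation:
Left:  g(l · g(g(c · c · l · b · l · c, g(j · j, c · b, l · j · c · l), g((c · j) · l, j · j, c · j · j · l)), g(g(j · b · c · b, l · c, l · j), g(b · c · b · l, l · j, g(b, l, l)), g(j · c · l · c, c · b · b, (b · (j · l)) · l)), g(l · c · g(b, l, b) · (j · l), c, l)), l, j) · b
  Canonicalize subterm:  g(l · g(g(c · c · l · b · l · c, g(j · j, c · b, l · j · c · l), g((c · j) · l, j · j, c · j · j · l)), g(g(j · b · c · b, l · c, l · j), g(b · c · b · l, l · j, g(b, l, l)), g(j · c · l · c, c · b · b, (b · (j · l)) · l)), g(l · c · g(b, l, b) · (j · l), c, l)), l, j)  →  g(g(g(b · c · c · c · l · l, g(j · j, b · c, c · j · l · l), g(c · j · l, j · j, c · j · j · l)), g(g(b · b · c · j, c · l, j · l), g(b · b · c · l, j · l, g(b, l, l)), g(c · c · j · l, b · b · c, b · j · l · l)), g(c · g(b, l, b) · j · l · l, c, l)) · l, l, j)
  Order the arguments:  b · g(g(g(b · c · c · c · l · l, g(j · j, b · c, c · j · l · l), g(c · j · l, j · j, c · j · j · l)), g(g(b · b · c · j, c · l, j · l), g(b · b · c · l, j · l, g(b, l, l)), g(c · c · j · l, b · b · c, b · j · l · l)), g(c · g(b, l, b) · j · l · l, c, l)) · l, l, j)
Right:  g(l · g(g(l · c · l · c · b · c, g(j · j, c · b, l · l · j · c), g(j · l · c, j · j, j · c · j · l)), g(g(b · b · j · b, c · l, j · l), g(l · c · b · c, l · j, g(b, l, l)), g(((c · j) · c) · l, b · c · b, ((l · j) · b) · l)), g(g(b, l, b) · j · c · (l · l), c, l)), l, j) · b
  Inside:  g(l · g(g(l · c · l · c · b · c, g(j · j, c · b, l · l · j · c), g(j · l · c, j · j, j · c · j · l)), g(g(b · b · j · b, c · l, j · l), g(l · c · b · c, l · j, g(b, l, l)), g(((c · j) · c) · l, b · c · b, ((l · j) · b) · l)), g(g(b, l, b) · j · c · (l · l), c, l)), l, j)  →  g(g(g(b · c · c · c · l · l, g(j · j, b · c, c · j · l · l), g(c · j · l, j · j, c · j · j · l)), g(g(b · b · b · j, c · l, j · l), g(b · c · c · l, j · l, g(b, l, l)), g(c · c · j · l, b · b · c, b · j · l · l)), g(c · g(b, l, b) · j · l · l, c, l)) · l, l, j)
  Sort:  b · g(g(g(b · c · c · c · l · l, g(j · j, b · c, c · j · l · l), g(c · j · l, j · j, c · j · j · l)), g(g(b · b · b · j, c · l, j · l), g(b · c · c · l, j · l, g(b, l, l)), g(c · c · j · l, b · b · c, b · j · l · l)), g(c · g(b, l, b) · j · l · l, c, l)) · l, l, j)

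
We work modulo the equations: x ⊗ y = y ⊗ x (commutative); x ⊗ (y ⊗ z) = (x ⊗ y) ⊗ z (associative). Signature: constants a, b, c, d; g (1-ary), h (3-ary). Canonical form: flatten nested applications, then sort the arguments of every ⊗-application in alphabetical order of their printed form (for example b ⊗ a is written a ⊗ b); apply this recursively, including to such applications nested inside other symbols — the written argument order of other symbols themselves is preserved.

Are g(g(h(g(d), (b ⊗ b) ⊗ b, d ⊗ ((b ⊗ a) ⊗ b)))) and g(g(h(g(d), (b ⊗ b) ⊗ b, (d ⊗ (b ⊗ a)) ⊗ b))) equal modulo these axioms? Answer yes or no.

Left:  g(g(h(g(d), (b ⊗ b) ⊗ b, d ⊗ ((b ⊗ a) ⊗ b))))
  Descend into:  d ⊗ ((b ⊗ a) ⊗ b)
  Un-nest:  d ⊗ b ⊗ a ⊗ b
  Sort arguments:  a ⊗ b ⊗ b ⊗ d
  Put back:  g(g(h(g(d), b ⊗ b ⊗ b, a ⊗ b ⊗ b ⊗ d)))
Right:  g(g(h(g(d), (b ⊗ b) ⊗ b, (d ⊗ (b ⊗ a)) ⊗ b)))
  Focus inside:  (d ⊗ (b ⊗ a)) ⊗ b
  Un-nest:  d ⊗ b ⊗ a ⊗ b
  Sort arguments:  a ⊗ b ⊗ b ⊗ d
  Put back:  g(g(h(g(d), b ⊗ b ⊗ b, a ⊗ b ⊗ b ⊗ d)))

Answer: yes — both canonical forms are g(g(h(g(d), b ⊗ b ⊗ b, a ⊗ b ⊗ b ⊗ d)))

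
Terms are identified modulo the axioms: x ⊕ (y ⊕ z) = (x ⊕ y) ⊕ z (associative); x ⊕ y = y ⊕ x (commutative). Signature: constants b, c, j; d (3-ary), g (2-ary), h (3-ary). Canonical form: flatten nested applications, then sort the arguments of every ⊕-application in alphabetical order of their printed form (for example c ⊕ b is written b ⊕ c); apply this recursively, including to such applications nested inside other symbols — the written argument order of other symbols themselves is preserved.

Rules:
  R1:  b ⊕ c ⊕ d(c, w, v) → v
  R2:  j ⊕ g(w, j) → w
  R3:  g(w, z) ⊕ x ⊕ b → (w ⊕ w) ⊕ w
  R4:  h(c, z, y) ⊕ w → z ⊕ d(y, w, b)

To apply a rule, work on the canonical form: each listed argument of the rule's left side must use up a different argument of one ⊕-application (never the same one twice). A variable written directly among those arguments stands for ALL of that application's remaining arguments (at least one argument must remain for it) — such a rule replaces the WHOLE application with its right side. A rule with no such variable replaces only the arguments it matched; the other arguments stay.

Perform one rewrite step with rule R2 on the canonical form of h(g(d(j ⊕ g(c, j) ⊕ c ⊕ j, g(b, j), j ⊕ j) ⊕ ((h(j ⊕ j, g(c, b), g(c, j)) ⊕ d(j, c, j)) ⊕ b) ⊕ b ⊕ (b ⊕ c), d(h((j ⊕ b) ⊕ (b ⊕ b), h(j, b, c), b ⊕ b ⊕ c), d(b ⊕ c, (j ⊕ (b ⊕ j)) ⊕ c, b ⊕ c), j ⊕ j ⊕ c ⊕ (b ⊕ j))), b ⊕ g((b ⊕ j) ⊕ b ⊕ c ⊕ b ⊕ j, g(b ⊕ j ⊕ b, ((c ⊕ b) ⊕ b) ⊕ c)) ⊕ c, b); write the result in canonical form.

Canonical form:  h(g(b ⊕ b ⊕ b ⊕ c ⊕ d(c ⊕ g(c, j) ⊕ j ⊕ j, g(b, j), j ⊕ j) ⊕ d(j, c, j) ⊕ h(j ⊕ j, g(c, b), g(c, j)), d(h(b ⊕ b ⊕ b ⊕ j, h(j, b, c), b ⊕ b ⊕ c), d(b ⊕ c, b ⊕ c ⊕ j ⊕ j, b ⊕ c), b ⊕ c ⊕ j ⊕ j ⊕ j)), b ⊕ c ⊕ g(b ⊕ b ⊕ b ⊕ c ⊕ j ⊕ j, g(b ⊕ b ⊕ j, b ⊕ b ⊕ c ⊕ c)), b)
Match R2:  consume g(c, j), j;  w := c
Giving:  h(g(b ⊕ b ⊕ b ⊕ c ⊕ d(c ⊕ c ⊕ j, g(b, j), j ⊕ j) ⊕ d(j, c, j) ⊕ h(j ⊕ j, g(c, b), g(c, j)), d(h(b ⊕ b ⊕ b ⊕ j, h(j, b, c), b ⊕ b ⊕ c), d(b ⊕ c, b ⊕ c ⊕ j ⊕ j, b ⊕ c), b ⊕ c ⊕ j ⊕ j ⊕ j)), b ⊕ c ⊕ g(b ⊕ b ⊕ b ⊕ c ⊕ j ⊕ j, g(b ⊕ b ⊕ j, b ⊕ b ⊕ c ⊕ c)), b)

Answer: h(g(b ⊕ b ⊕ b ⊕ c ⊕ d(c ⊕ c ⊕ j, g(b, j), j ⊕ j) ⊕ d(j, c, j) ⊕ h(j ⊕ j, g(c, b), g(c, j)), d(h(b ⊕ b ⊕ b ⊕ j, h(j, b, c), b ⊕ b ⊕ c), d(b ⊕ c, b ⊕ c ⊕ j ⊕ j, b ⊕ c), b ⊕ c ⊕ j ⊕ j ⊕ j)), b ⊕ c ⊕ g(b ⊕ b ⊕ b ⊕ c ⊕ j ⊕ j, g(b ⊕ b ⊕ j, b ⊕ b ⊕ c ⊕ c)), b)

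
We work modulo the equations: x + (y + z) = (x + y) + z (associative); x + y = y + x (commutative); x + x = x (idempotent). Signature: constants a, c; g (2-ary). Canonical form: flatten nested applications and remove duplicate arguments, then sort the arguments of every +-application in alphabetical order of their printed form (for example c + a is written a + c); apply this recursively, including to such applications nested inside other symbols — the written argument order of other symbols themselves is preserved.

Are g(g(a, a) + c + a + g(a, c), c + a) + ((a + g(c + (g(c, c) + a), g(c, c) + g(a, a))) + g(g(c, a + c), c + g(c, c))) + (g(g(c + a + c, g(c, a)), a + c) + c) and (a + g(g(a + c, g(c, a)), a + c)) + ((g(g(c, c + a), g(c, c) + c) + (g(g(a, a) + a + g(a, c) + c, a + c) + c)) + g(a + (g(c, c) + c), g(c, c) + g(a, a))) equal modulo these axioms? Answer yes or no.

Left:  g(g(a, a) + c + a + g(a, c), c + a) + ((a + g(c + (g(c, c) + a), g(c, c) + g(a, a))) + g(g(c, a + c), c + g(c, c))) + (g(g(c + a + c, g(c, a)), a + c) + c)
  Merge nested applications:  g(g(a, a) + c + a + g(a, c), c + a) + a + g(c + (g(c, c) + a), g(c, c) + g(a, a)) + g(g(c, a + c), c + g(c, c)) + g(g(c + a + c, g(c, a)), a + c) + c
  Canonicalize subterm:  g(g(a, a) + c + a + g(a, c), c + a)  →  g(a + c + g(a, a) + g(a, c), a + c)
  Canonicalize subterm:  g(c + (g(c, c) + a), g(c, c) + g(a, a))  →  g(a + c + g(c, c), g(a, a) + g(c, c))
  Canonicalize subterm:  g(g(c + a + c, g(c, a)), a + c)  →  g(g(a + c, g(c, a)), a + c)
  Sort arguments:  a + c + g(a + c + g(a, a) + g(a, c), a + c) + g(a + c + g(c, c), g(a, a) + g(c, c)) + g(g(a + c, g(c, a)), a + c) + g(g(c, a + c), c + g(c, c))
Right:  (a + g(g(a + c, g(c, a)), a + c)) + ((g(g(c, c + a), g(c, c) + c) + (g(g(a, a) + a + g(a, c) + c, a + c) + c)) + g(a + (g(c, c) + c), g(c, c) + g(a, a)))
  Un-nest:  a + g(g(a + c, g(c, a)), a + c) + g(g(c, c + a), g(c, c) + c) + g(g(a, a) + a + g(a, c) + c, a + c) + c + g(a + (g(c, c) + c), g(c, c) + g(a, a))
  Canonicalize subterm:  g(g(c, c + a), g(c, c) + c)  →  g(g(c, a + c), c + g(c, c))
  Inside:  g(g(a, a) + a + g(a, c) + c, a + c)  →  g(a + c + g(a, a) + g(a, c), a + c)
  Simplify inside:  g(a + (g(c, c) + c), g(c, c) + g(a, a))  →  g(a + c + g(c, c), g(a, a) + g(c, c))
  Order the arguments:  a + c + g(a + c + g(a, a) + g(a, c), a + c) + g(a + c + g(c, c), g(a, a) + g(c, c)) + g(g(a + c, g(c, a)), a + c) + g(g(c, a + c), c + g(c, c))

Answer: yes — both canonical forms are a + c + g(a + c + g(a, a) + g(a, c), a + c) + g(a + c + g(c, c), g(a, a) + g(c, c)) + g(g(a + c, g(c, a)), a + c) + g(g(c, a + c), c + g(c, c))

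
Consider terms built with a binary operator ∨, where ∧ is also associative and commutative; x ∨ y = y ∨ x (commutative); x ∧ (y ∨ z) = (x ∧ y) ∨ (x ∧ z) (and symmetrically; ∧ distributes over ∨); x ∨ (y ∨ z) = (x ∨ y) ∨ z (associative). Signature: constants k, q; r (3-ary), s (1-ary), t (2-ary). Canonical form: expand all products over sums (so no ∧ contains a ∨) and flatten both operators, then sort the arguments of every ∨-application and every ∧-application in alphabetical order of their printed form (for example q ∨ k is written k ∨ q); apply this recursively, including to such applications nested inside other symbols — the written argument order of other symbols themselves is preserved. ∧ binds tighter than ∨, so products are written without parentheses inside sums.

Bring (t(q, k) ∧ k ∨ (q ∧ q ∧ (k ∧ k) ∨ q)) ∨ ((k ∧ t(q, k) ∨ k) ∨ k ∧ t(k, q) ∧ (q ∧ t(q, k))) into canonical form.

Answer: k ∨ k ∧ k ∧ q ∧ q ∨ k ∧ q ∧ t(k, q) ∧ t(q, k) ∨ k ∧ t(q, k) ∨ k ∧ t(q, k) ∨ q

Derivation:
Merge nested applications:  k ∧ t(q, k) ∨ k ∧ k ∧ q ∧ q ∨ q ∨ k ∧ t(q, k) ∨ k ∨ k ∧ q ∧ t(k, q) ∧ t(q, k)
Sort:  k ∨ k ∧ k ∧ q ∧ q ∨ k ∧ q ∧ t(k, q) ∧ t(q, k) ∨ k ∧ t(q, k) ∨ k ∧ t(q, k) ∨ q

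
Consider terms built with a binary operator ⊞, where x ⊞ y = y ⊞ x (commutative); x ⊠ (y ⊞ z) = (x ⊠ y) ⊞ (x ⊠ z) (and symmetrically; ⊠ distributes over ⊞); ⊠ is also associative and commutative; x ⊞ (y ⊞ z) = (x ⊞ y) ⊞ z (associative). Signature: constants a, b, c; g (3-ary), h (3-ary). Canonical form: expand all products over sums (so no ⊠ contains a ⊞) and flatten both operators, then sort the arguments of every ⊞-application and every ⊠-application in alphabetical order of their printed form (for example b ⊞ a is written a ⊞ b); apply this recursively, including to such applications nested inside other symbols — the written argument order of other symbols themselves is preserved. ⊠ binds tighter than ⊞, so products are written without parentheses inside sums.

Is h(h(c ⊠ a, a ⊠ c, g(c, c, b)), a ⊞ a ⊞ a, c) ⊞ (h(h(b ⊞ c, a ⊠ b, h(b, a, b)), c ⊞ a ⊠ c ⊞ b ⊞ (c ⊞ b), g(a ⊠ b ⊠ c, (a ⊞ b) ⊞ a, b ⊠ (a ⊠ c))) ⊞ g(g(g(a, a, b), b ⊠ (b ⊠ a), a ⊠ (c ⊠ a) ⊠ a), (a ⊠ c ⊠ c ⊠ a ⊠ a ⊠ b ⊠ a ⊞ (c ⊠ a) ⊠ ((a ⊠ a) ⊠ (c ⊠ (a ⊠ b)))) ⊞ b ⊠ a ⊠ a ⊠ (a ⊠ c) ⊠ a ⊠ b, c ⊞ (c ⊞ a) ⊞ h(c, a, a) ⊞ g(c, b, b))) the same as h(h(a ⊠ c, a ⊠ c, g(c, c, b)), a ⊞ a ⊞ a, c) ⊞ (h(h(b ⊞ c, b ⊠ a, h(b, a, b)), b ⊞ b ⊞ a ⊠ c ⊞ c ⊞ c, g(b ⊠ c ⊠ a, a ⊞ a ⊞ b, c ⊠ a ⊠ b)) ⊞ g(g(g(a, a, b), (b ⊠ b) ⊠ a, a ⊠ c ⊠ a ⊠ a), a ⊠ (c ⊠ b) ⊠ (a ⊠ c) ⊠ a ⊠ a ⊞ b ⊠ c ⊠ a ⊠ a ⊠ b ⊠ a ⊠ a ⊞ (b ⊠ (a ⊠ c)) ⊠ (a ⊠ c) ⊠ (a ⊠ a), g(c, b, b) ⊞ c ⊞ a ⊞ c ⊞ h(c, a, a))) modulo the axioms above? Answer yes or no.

Left:  h(h(c ⊠ a, a ⊠ c, g(c, c, b)), a ⊞ a ⊞ a, c) ⊞ (h(h(b ⊞ c, a ⊠ b, h(b, a, b)), c ⊞ a ⊠ c ⊞ b ⊞ (c ⊞ b), g(a ⊠ b ⊠ c, (a ⊞ b) ⊞ a, b ⊠ (a ⊠ c))) ⊞ g(g(g(a, a, b), b ⊠ (b ⊠ a), a ⊠ (c ⊠ a) ⊠ a), (a ⊠ c ⊠ c ⊠ a ⊠ a ⊠ b ⊠ a ⊞ (c ⊠ a) ⊠ ((a ⊠ a) ⊠ (c ⊠ (a ⊠ b)))) ⊞ b ⊠ a ⊠ a ⊠ (a ⊠ c) ⊠ a ⊠ b, c ⊞ (c ⊞ a) ⊞ h(c, a, a) ⊞ g(c, b, b)))
  Merge nested applications:  h(h(a ⊠ c, a ⊠ c, g(c, c, b)), a ⊞ a ⊞ a, c) ⊞ h(h(b ⊞ c, a ⊠ b, h(b, a, b)), a ⊠ c ⊞ b ⊞ b ⊞ c ⊞ c, g(a ⊠ b ⊠ c, a ⊞ a ⊞ b, a ⊠ b ⊠ c)) ⊞ g(g(g(a, a, b), a ⊠ b ⊠ b, a ⊠ a ⊠ a ⊠ c), a ⊠ a ⊠ a ⊠ a ⊠ b ⊠ b ⊠ c ⊞ a ⊠ a ⊠ a ⊠ a ⊠ b ⊠ c ⊠ c ⊞ a ⊠ a ⊠ a ⊠ a ⊠ b ⊠ c ⊠ c, a ⊞ c ⊞ c ⊞ g(c, b, b) ⊞ h(c, a, a))
  Sort:  g(g(g(a, a, b), a ⊠ b ⊠ b, a ⊠ a ⊠ a ⊠ c), a ⊠ a ⊠ a ⊠ a ⊠ b ⊠ b ⊠ c ⊞ a ⊠ a ⊠ a ⊠ a ⊠ b ⊠ c ⊠ c ⊞ a ⊠ a ⊠ a ⊠ a ⊠ b ⊠ c ⊠ c, a ⊞ c ⊞ c ⊞ g(c, b, b) ⊞ h(c, a, a)) ⊞ h(h(a ⊠ c, a ⊠ c, g(c, c, b)), a ⊞ a ⊞ a, c) ⊞ h(h(b ⊞ c, a ⊠ b, h(b, a, b)), a ⊠ c ⊞ b ⊞ b ⊞ c ⊞ c, g(a ⊠ b ⊠ c, a ⊞ a ⊞ b, a ⊠ b ⊠ c))
Right:  h(h(a ⊠ c, a ⊠ c, g(c, c, b)), a ⊞ a ⊞ a, c) ⊞ (h(h(b ⊞ c, b ⊠ a, h(b, a, b)), b ⊞ b ⊞ a ⊠ c ⊞ c ⊞ c, g(b ⊠ c ⊠ a, a ⊞ a ⊞ b, c ⊠ a ⊠ b)) ⊞ g(g(g(a, a, b), (b ⊠ b) ⊠ a, a ⊠ c ⊠ a ⊠ a), a ⊠ (c ⊠ b) ⊠ (a ⊠ c) ⊠ a ⊠ a ⊞ b ⊠ c ⊠ a ⊠ a ⊠ b ⊠ a ⊠ a ⊞ (b ⊠ (a ⊠ c)) ⊠ (a ⊠ c) ⊠ (a ⊠ a), g(c, b, b) ⊞ c ⊞ a ⊞ c ⊞ h(c, a, a)))
  Merge nested applications:  h(h(a ⊠ c, a ⊠ c, g(c, c, b)), a ⊞ a ⊞ a, c) ⊞ h(h(b ⊞ c, a ⊠ b, h(b, a, b)), a ⊠ c ⊞ b ⊞ b ⊞ c ⊞ c, g(a ⊠ b ⊠ c, a ⊞ a ⊞ b, a ⊠ b ⊠ c)) ⊞ g(g(g(a, a, b), a ⊠ b ⊠ b, a ⊠ a ⊠ a ⊠ c), a ⊠ a ⊠ a ⊠ a ⊠ b ⊠ b ⊠ c ⊞ a ⊠ a ⊠ a ⊠ a ⊠ b ⊠ c ⊠ c ⊞ a ⊠ a ⊠ a ⊠ a ⊠ b ⊠ c ⊠ c, a ⊞ c ⊞ c ⊞ g(c, b, b) ⊞ h(c, a, a))
  Order the arguments:  g(g(g(a, a, b), a ⊠ b ⊠ b, a ⊠ a ⊠ a ⊠ c), a ⊠ a ⊠ a ⊠ a ⊠ b ⊠ b ⊠ c ⊞ a ⊠ a ⊠ a ⊠ a ⊠ b ⊠ c ⊠ c ⊞ a ⊠ a ⊠ a ⊠ a ⊠ b ⊠ c ⊠ c, a ⊞ c ⊞ c ⊞ g(c, b, b) ⊞ h(c, a, a)) ⊞ h(h(a ⊠ c, a ⊠ c, g(c, c, b)), a ⊞ a ⊞ a, c) ⊞ h(h(b ⊞ c, a ⊠ b, h(b, a, b)), a ⊠ c ⊞ b ⊞ b ⊞ c ⊞ c, g(a ⊠ b ⊠ c, a ⊞ a ⊞ b, a ⊠ b ⊠ c))

Answer: yes — both canonical forms are g(g(g(a, a, b), a ⊠ b ⊠ b, a ⊠ a ⊠ a ⊠ c), a ⊠ a ⊠ a ⊠ a ⊠ b ⊠ b ⊠ c ⊞ a ⊠ a ⊠ a ⊠ a ⊠ b ⊠ c ⊠ c ⊞ a ⊠ a ⊠ a ⊠ a ⊠ b ⊠ c ⊠ c, a ⊞ c ⊞ c ⊞ g(c, b, b) ⊞ h(c, a, a)) ⊞ h(h(a ⊠ c, a ⊠ c, g(c, c, b)), a ⊞ a ⊞ a, c) ⊞ h(h(b ⊞ c, a ⊠ b, h(b, a, b)), a ⊠ c ⊞ b ⊞ b ⊞ c ⊞ c, g(a ⊠ b ⊠ c, a ⊞ a ⊞ b, a ⊠ b ⊠ c))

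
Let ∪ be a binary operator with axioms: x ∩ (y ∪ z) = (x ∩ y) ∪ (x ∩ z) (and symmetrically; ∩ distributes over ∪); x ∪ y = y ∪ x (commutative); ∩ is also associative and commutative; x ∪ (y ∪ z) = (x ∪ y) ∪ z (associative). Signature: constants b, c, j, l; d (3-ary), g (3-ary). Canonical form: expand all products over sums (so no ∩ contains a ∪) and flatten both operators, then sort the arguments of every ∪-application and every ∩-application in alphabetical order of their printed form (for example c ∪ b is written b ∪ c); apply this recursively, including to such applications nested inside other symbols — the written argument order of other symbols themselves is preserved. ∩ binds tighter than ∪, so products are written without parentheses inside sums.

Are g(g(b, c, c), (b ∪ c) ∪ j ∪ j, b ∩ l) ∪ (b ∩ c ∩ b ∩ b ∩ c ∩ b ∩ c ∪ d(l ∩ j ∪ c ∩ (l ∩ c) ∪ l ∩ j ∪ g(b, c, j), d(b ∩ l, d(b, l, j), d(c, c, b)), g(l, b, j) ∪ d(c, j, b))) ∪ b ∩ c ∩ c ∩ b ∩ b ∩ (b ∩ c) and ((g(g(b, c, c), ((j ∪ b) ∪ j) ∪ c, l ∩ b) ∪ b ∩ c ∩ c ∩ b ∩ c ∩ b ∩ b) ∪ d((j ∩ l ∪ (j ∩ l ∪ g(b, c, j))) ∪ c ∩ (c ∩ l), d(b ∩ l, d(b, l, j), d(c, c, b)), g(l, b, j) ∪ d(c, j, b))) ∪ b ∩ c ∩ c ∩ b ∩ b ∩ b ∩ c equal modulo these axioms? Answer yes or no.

Left:  g(g(b, c, c), (b ∪ c) ∪ j ∪ j, b ∩ l) ∪ (b ∩ c ∩ b ∩ b ∩ c ∩ b ∩ c ∪ d(l ∩ j ∪ c ∩ (l ∩ c) ∪ l ∩ j ∪ g(b, c, j), d(b ∩ l, d(b, l, j), d(c, c, b)), g(l, b, j) ∪ d(c, j, b))) ∪ b ∩ c ∩ c ∩ b ∩ b ∩ (b ∩ c)
  Un-nest:  g(g(b, c, c), b ∪ c ∪ j ∪ j, b ∩ l) ∪ b ∩ b ∩ b ∩ b ∩ c ∩ c ∩ c ∪ d(c ∩ c ∩ l ∪ g(b, c, j) ∪ j ∩ l ∪ j ∩ l, d(b ∩ l, d(b, l, j), d(c, c, b)), d(c, j, b) ∪ g(l, b, j)) ∪ b ∩ b ∩ b ∩ b ∩ c ∩ c ∩ c
  Order the arguments:  b ∩ b ∩ b ∩ b ∩ c ∩ c ∩ c ∪ b ∩ b ∩ b ∩ b ∩ c ∩ c ∩ c ∪ d(c ∩ c ∩ l ∪ g(b, c, j) ∪ j ∩ l ∪ j ∩ l, d(b ∩ l, d(b, l, j), d(c, c, b)), d(c, j, b) ∪ g(l, b, j)) ∪ g(g(b, c, c), b ∪ c ∪ j ∪ j, b ∩ l)
Right:  ((g(g(b, c, c), ((j ∪ b) ∪ j) ∪ c, l ∩ b) ∪ b ∩ c ∩ c ∩ b ∩ c ∩ b ∩ b) ∪ d((j ∩ l ∪ (j ∩ l ∪ g(b, c, j))) ∪ c ∩ (c ∩ l), d(b ∩ l, d(b, l, j), d(c, c, b)), g(l, b, j) ∪ d(c, j, b))) ∪ b ∩ c ∩ c ∩ b ∩ b ∩ b ∩ c
  Merge nested applications:  g(g(b, c, c), b ∪ c ∪ j ∪ j, b ∩ l) ∪ b ∩ b ∩ b ∩ b ∩ c ∩ c ∩ c ∪ d(c ∩ c ∩ l ∪ g(b, c, j) ∪ j ∩ l ∪ j ∩ l, d(b ∩ l, d(b, l, j), d(c, c, b)), d(c, j, b) ∪ g(l, b, j)) ∪ b ∩ b ∩ b ∩ b ∩ c ∩ c ∩ c
  Order the arguments:  b ∩ b ∩ b ∩ b ∩ c ∩ c ∩ c ∪ b ∩ b ∩ b ∩ b ∩ c ∩ c ∩ c ∪ d(c ∩ c ∩ l ∪ g(b, c, j) ∪ j ∩ l ∪ j ∩ l, d(b ∩ l, d(b, l, j), d(c, c, b)), d(c, j, b) ∪ g(l, b, j)) ∪ g(g(b, c, c), b ∪ c ∪ j ∪ j, b ∩ l)

Answer: yes — both canonical forms are b ∩ b ∩ b ∩ b ∩ c ∩ c ∩ c ∪ b ∩ b ∩ b ∩ b ∩ c ∩ c ∩ c ∪ d(c ∩ c ∩ l ∪ g(b, c, j) ∪ j ∩ l ∪ j ∩ l, d(b ∩ l, d(b, l, j), d(c, c, b)), d(c, j, b) ∪ g(l, b, j)) ∪ g(g(b, c, c), b ∪ c ∪ j ∪ j, b ∩ l)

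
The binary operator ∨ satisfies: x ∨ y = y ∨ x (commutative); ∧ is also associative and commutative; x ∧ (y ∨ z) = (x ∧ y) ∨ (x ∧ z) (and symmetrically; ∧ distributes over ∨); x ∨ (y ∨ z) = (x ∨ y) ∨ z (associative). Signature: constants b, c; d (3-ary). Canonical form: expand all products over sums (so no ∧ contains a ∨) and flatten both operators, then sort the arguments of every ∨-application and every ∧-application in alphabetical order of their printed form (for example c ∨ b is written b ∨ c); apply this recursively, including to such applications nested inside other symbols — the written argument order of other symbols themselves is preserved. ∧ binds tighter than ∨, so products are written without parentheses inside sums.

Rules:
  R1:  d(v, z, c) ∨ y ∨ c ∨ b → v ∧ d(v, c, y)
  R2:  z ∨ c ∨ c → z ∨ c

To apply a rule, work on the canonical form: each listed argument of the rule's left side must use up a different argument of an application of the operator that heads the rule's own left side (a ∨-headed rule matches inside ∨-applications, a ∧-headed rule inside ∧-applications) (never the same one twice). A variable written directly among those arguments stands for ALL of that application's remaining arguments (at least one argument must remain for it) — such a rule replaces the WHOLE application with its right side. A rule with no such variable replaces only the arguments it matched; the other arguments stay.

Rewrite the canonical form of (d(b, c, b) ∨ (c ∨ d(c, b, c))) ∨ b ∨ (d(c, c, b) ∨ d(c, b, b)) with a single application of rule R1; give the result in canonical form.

Answer: c ∧ d(c, c, d(b, c, b) ∨ d(c, b, b) ∨ d(c, c, b))

Derivation:
Canonical form:  b ∨ c ∨ d(b, c, b) ∨ d(c, b, b) ∨ d(c, b, c) ∨ d(c, c, b)
R1 matches:  uses b, c, d(c, b, c);  v := c, y := d(b, c, b) ∨ d(c, b, b) ∨ d(c, c, b), z := b
The variable takes the whole remainder — replace the entire application.
Giving:  c ∧ d(c, c, d(b, c, b) ∨ d(c, b, b) ∨ d(c, c, b))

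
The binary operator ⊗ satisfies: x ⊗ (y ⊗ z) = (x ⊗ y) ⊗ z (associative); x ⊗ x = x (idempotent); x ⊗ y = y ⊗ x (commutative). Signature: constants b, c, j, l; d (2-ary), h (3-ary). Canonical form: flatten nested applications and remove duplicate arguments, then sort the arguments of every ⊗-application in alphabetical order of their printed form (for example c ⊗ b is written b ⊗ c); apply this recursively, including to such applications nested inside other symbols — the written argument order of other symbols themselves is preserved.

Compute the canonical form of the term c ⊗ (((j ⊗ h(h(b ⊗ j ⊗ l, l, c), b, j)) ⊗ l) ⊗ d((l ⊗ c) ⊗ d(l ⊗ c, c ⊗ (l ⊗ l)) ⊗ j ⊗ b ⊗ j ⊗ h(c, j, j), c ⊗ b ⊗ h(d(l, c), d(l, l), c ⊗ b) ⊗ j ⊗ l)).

Answer: c ⊗ d(b ⊗ c ⊗ d(c ⊗ l, c ⊗ l) ⊗ h(c, j, j) ⊗ j ⊗ l, b ⊗ c ⊗ h(d(l, c), d(l, l), b ⊗ c) ⊗ j ⊗ l) ⊗ h(h(b ⊗ j ⊗ l, l, c), b, j) ⊗ j ⊗ l

Derivation:
Un-nest:  c ⊗ j ⊗ h(h(b ⊗ j ⊗ l, l, c), b, j) ⊗ l ⊗ d((l ⊗ c) ⊗ d(l ⊗ c, c ⊗ (l ⊗ l)) ⊗ j ⊗ b ⊗ j ⊗ h(c, j, j), c ⊗ b ⊗ h(d(l, c), d(l, l), c ⊗ b) ⊗ j ⊗ l)
Simplify inside:  d((l ⊗ c) ⊗ d(l ⊗ c, c ⊗ (l ⊗ l)) ⊗ j ⊗ b ⊗ j ⊗ h(c, j, j), c ⊗ b ⊗ h(d(l, c), d(l, l), c ⊗ b) ⊗ j ⊗ l)  →  d(b ⊗ c ⊗ d(c ⊗ l, c ⊗ l) ⊗ h(c, j, j) ⊗ j ⊗ l, b ⊗ c ⊗ h(d(l, c), d(l, l), b ⊗ c) ⊗ j ⊗ l)
Sort:  c ⊗ d(b ⊗ c ⊗ d(c ⊗ l, c ⊗ l) ⊗ h(c, j, j) ⊗ j ⊗ l, b ⊗ c ⊗ h(d(l, c), d(l, l), b ⊗ c) ⊗ j ⊗ l) ⊗ h(h(b ⊗ j ⊗ l, l, c), b, j) ⊗ j ⊗ l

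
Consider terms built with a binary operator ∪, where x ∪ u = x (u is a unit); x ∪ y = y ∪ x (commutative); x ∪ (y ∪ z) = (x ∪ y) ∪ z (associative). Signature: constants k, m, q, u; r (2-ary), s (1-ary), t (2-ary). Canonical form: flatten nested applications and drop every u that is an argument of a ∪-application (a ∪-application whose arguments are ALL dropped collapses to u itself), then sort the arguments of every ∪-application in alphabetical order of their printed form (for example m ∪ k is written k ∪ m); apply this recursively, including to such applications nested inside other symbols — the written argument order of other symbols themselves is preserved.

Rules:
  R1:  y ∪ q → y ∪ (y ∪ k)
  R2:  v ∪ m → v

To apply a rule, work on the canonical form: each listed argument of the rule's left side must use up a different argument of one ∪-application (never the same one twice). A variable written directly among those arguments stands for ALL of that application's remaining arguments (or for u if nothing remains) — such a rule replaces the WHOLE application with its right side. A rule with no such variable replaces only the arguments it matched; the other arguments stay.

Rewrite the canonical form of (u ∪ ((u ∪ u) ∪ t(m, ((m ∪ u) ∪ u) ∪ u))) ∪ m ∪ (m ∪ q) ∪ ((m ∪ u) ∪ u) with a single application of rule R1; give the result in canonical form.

Canonical form:  m ∪ m ∪ m ∪ q ∪ t(m, m)
Apply R1:  consuming q;  y := m ∪ m ∪ m ∪ t(m, m)
Every leftover argument binds to the variable; the entire application is replaced.
Result:  k ∪ m ∪ m ∪ m ∪ m ∪ m ∪ m ∪ t(m, m) ∪ t(m, m)

Answer: k ∪ m ∪ m ∪ m ∪ m ∪ m ∪ m ∪ t(m, m) ∪ t(m, m)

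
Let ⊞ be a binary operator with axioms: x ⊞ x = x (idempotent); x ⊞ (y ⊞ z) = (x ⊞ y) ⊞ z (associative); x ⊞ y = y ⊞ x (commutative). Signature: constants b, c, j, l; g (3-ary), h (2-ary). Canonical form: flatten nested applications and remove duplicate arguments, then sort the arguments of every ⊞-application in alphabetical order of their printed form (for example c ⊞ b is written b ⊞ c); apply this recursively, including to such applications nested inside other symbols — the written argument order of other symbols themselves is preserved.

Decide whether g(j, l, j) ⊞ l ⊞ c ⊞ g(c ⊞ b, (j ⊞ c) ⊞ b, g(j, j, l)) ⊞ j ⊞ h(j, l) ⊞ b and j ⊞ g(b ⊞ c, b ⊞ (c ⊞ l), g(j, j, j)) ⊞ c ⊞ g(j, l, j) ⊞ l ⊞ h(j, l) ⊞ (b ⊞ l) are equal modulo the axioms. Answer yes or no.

Answer: no — b ⊞ c ⊞ g(b ⊞ c, b ⊞ c ⊞ j, g(j, j, l)) ⊞ g(j, l, j) ⊞ h(j, l) ⊞ j ⊞ l vs b ⊞ c ⊞ g(b ⊞ c, b ⊞ c ⊞ l, g(j, j, j)) ⊞ g(j, l, j) ⊞ h(j, l) ⊞ j ⊞ l

Derivation:
Left:  g(j, l, j) ⊞ l ⊞ c ⊞ g(c ⊞ b, (j ⊞ c) ⊞ b, g(j, j, l)) ⊞ j ⊞ h(j, l) ⊞ b
  Canonicalize subterm:  g(c ⊞ b, (j ⊞ c) ⊞ b, g(j, j, l))  →  g(b ⊞ c, b ⊞ c ⊞ j, g(j, j, l))
  Sort arguments:  b ⊞ c ⊞ g(b ⊞ c, b ⊞ c ⊞ j, g(j, j, l)) ⊞ g(j, l, j) ⊞ h(j, l) ⊞ j ⊞ l
Right:  j ⊞ g(b ⊞ c, b ⊞ (c ⊞ l), g(j, j, j)) ⊞ c ⊞ g(j, l, j) ⊞ l ⊞ h(j, l) ⊞ (b ⊞ l)
  Flatten:  j ⊞ g(b ⊞ c, b ⊞ (c ⊞ l), g(j, j, j)) ⊞ c ⊞ g(j, l, j) ⊞ l ⊞ h(j, l) ⊞ b ⊞ l
  Simplify inside:  g(b ⊞ c, b ⊞ (c ⊞ l), g(j, j, j))  →  g(b ⊞ c, b ⊞ c ⊞ l, g(j, j, j))
  Idempotence:  drop duplicate l
  Order the arguments:  b ⊞ c ⊞ g(b ⊞ c, b ⊞ c ⊞ l, g(j, j, j)) ⊞ g(j, l, j) ⊞ h(j, l) ⊞ j ⊞ l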